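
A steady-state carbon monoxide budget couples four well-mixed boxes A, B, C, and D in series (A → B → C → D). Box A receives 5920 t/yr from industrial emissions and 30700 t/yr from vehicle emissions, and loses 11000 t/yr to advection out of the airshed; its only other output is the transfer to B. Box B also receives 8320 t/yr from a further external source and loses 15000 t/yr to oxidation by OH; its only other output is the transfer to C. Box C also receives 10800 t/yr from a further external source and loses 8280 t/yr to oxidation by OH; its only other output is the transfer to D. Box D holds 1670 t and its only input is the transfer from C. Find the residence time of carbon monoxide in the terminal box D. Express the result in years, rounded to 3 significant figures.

0.0778 yr

Box A: F(A→B) = (5920 + 30700) − 11000 = 25620 t/yr.
Box B: F(B→C) = (25620 + 8320) − 15000 = 18940 t/yr.
Box C: F(C→D) = (18940 + 10800) − 8280 = 21460 t/yr.
Box D throughput = its input = 21460 t/yr; τ = 1670 / 21460 = 0.07782 yr.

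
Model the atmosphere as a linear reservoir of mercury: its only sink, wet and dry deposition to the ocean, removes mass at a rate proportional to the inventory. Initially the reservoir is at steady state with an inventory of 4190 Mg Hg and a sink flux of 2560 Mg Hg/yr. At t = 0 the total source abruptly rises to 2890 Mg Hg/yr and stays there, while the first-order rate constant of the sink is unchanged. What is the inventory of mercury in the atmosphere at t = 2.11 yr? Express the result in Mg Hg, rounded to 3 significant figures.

4580 Mg Hg

Residence time τ = M₀/F₀ = 1.637 yr. The eventual steady state is M_∞ = M₀·(F₁/F₀) = 4190 × 2890/2560 = 4730.1 Mg Hg.
The anomaly ΔM(t) = M(t) − M_∞ decays as ΔM₀·e^(−t/τ) with ΔM₀ = 4190 − 4730.1 = −540.1 Mg Hg.
At t = 2.11 yr, e^(−t/τ) = e^(−1.289) = 0.2755, so ΔM = −148.8 Mg Hg and M = 4730.1 − 148.8 = 4581.3 Mg Hg.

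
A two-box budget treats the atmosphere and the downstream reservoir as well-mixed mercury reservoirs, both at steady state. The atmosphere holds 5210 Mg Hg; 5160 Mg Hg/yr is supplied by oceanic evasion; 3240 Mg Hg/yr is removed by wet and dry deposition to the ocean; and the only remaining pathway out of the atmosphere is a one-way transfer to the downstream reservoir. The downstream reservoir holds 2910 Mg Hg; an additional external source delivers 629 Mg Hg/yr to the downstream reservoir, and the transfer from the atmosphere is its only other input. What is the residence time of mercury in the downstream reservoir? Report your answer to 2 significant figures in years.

Balance the atmosphere: ΣF_in = 5160.0 Mg Hg/yr.
Transfer to the downstream reservoir = ΣF_in − (3240) = 1920.0 Mg Hg/yr.
Total input to the downstream reservoir = 1920.0 + 629 = 2549.0 Mg Hg/yr; at steady state this equals its total output.
τ = M / F = 2910 / 2549.0 = 1.142 yr.

1.1 yr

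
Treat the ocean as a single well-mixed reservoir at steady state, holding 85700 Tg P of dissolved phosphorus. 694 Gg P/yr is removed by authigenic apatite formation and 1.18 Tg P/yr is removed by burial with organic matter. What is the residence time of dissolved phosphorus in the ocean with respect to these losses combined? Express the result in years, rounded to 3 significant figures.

Convert the authigenic apatite formation flux: 694 Gg P/yr = 0.6940 Tg P/yr.
Total removal = 0.6940 + 1.180 = 1.8740 Tg P/yr.
τ = M / ΣF_out = 85700 / 1.8740 = 45730 yr.

45700 yr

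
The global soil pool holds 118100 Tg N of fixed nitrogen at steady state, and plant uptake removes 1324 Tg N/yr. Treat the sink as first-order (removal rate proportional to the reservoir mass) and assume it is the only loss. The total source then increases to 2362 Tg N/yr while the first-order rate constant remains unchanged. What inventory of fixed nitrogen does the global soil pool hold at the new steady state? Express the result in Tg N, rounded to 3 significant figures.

211000 Tg N

Rate constant k = F/M = 1324 / 118100 = 0.01121 yr⁻¹.
At the new steady state, source = k·M_new ⇒ M_new = 2362 / 0.01121 = 210700 Tg N.
(Equivalently M_new = M × F_new/F_old = 118100 × 2362/1324.)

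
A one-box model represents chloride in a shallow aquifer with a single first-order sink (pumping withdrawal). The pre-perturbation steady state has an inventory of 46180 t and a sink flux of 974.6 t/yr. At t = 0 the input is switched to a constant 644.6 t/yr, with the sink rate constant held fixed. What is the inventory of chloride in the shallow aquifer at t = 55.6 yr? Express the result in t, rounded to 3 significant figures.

35400 t

Residence time τ = M₀/F₀ = 47.38 yr. The eventual steady state is M_∞ = M₀·(F₁/F₀) = 46180 × 644.6/974.6 = 30543 t.
The anomaly ΔM(t) = M(t) − M_∞ decays as ΔM₀·e^(−t/τ) with ΔM₀ = 46180 − 30543 = 15640 t.
At t = 55.6 yr, e^(−t/τ) = e^(−1.173) = 0.3093, so ΔM = 4837 t and M = 30543 + 4837 = 35380 t.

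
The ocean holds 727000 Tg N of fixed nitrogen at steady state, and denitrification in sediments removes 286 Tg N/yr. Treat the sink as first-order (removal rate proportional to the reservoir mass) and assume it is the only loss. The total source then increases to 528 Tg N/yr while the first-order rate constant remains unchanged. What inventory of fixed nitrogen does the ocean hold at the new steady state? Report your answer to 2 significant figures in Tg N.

1.3×10^6 Tg N

Rate constant k = F/M = 286 / 727000 = 0.0003934 yr⁻¹.
At the new steady state, source = k·M_new ⇒ M_new = 528 / 0.0003934 = 1.342×10^6 Tg N.
(Equivalently M_new = M × F_new/F_old = 727000 × 528/286.)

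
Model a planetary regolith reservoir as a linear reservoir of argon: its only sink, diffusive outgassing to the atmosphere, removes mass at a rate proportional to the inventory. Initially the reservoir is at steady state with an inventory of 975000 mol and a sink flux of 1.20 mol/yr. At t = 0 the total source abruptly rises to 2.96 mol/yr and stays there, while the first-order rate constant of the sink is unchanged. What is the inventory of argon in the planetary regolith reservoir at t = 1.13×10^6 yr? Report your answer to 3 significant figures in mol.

2.05×10^6 mol

Residence time τ = M₀/F₀ = 812500 yr. The eventual steady state is M_∞ = M₀·(F₁/F₀) = 975000 × 2.96/1.20 = 2.4050×10^6 mol.
The anomaly ΔM(t) = M(t) − M_∞ decays as ΔM₀·e^(−t/τ) with ΔM₀ = 975000 − 2.4050×10^6 = −1.430×10^6 mol.
At t = 1.13×10^6 yr, e^(−t/τ) = e^(−1.391) = 0.2489, so ΔM = −355900 mol and M = 2.4050×10^6 − 355900 = 2.0491×10^6 mol.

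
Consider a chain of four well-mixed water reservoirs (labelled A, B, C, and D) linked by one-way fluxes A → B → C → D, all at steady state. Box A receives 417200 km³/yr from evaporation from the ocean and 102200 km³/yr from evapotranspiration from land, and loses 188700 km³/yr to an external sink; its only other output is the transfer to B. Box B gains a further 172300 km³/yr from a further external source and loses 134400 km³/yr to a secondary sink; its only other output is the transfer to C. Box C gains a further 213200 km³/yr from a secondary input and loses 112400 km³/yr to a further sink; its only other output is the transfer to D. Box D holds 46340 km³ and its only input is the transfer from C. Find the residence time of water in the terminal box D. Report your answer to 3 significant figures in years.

Box A: F(A→B) = (417200 + 102200) − 188700 = 330700 km³/yr.
Box B: F(B→C) = (330700 + 172300) − 134400 = 368600 km³/yr.
Box C: F(C→D) = (368600 + 213200) − 112400 = 469400 km³/yr.
Box D throughput = its input = 469400 km³/yr; τ = 46340 / 469400 = 0.09872 yr.

0.0987 yr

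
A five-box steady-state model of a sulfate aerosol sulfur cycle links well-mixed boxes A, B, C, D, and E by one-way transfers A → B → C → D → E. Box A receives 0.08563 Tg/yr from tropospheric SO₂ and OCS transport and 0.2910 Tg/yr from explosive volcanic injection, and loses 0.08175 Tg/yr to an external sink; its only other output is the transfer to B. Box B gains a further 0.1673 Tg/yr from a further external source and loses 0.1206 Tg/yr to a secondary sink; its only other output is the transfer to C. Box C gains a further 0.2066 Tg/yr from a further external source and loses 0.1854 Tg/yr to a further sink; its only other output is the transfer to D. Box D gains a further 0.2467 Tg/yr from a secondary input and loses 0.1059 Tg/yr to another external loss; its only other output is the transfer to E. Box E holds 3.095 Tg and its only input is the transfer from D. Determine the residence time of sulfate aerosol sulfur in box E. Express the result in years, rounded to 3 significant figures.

6.15 yr

Box A: F(A→B) = (0.08563 + 0.2910) − 0.08175 = 0.29488 Tg/yr.
Box B: F(B→C) = (0.29488 + 0.1673) − 0.1206 = 0.34158 Tg/yr.
Box C: F(C→D) = (0.34158 + 0.2066) − 0.1854 = 0.36278 Tg/yr.
Box D: F(D→E) = (0.36278 + 0.2467) − 0.1059 = 0.50358 Tg/yr.
Box E throughput = its input = 0.50358 Tg/yr; τ = 3.095 / 0.50358 = 6.146 yr.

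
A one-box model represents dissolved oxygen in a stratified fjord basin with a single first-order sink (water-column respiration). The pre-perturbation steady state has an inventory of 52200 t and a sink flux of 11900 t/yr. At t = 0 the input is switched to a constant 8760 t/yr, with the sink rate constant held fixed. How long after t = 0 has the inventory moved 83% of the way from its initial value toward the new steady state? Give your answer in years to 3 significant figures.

7.77 yr

τ = M₀/F₀ = 52200/11900 = 4.387 yr.
The remaining gap fraction is e^(−t/τ); 83% covered ⇒ e^(−t/τ) = 0.170.
t = −τ ln(0.170) = 4.387 × 1.772 = 7.773 yr.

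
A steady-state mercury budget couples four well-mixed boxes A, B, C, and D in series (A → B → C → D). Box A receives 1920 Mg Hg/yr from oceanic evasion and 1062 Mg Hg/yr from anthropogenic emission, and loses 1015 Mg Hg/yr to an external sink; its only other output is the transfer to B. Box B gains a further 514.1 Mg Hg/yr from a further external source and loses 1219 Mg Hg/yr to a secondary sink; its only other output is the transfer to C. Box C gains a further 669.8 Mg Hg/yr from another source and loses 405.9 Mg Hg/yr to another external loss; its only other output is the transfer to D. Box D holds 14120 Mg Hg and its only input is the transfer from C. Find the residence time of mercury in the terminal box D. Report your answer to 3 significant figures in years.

9.25 yr

Box A: F(A→B) = (1920 + 1062) − 1015 = 1967.0 Mg Hg/yr.
Box B: F(B→C) = (1967.0 + 514.1) − 1219 = 1262.1 Mg Hg/yr.
Box C: F(C→D) = (1262.1 + 669.8) − 405.9 = 1526.0 Mg Hg/yr.
Box D throughput = its input = 1526.0 Mg Hg/yr; τ = 14120 / 1526.0 = 9.253 yr.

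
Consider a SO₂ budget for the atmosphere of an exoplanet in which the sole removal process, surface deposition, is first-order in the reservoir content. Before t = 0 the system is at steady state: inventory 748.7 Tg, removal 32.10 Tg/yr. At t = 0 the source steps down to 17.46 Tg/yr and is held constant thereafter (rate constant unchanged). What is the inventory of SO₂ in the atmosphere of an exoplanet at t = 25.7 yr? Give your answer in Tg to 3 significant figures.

The sink rate constant is k = F₀/M₀ = 32.10/748.7 = 0.04287 yr⁻¹.
Solving dM/dt = F₁ − kM with M(0) = M₀ gives M(t) = F₁/k + (M₀ − F₁/k)·e^(−kt).
F₁/k = 17.46/0.04287 = 407.24 Tg; kt = 0.04287 × 25.7 = 1.102, e^(−kt) = 0.3322.
M(25.7) = 407.24 + (748.7 − 407.24) × 0.3322 = 407.24 + 113.5 = 520.69 Tg.

521 Tg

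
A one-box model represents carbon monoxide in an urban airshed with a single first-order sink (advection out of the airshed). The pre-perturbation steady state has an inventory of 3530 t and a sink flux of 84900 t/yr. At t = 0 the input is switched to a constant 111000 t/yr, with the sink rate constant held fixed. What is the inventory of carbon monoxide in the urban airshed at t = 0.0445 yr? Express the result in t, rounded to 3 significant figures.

τ = M₀/F₀ = 3530/84900 = 0.04158 yr; rate constant k = 1/τ.
New steady state M_∞ = F₁/k = F₁·τ = 111000 × 0.04158 = 4615.2 t.
M(t) = M_∞ + (M₀ − M_∞)·e^(−t/τ); t/τ = 0.0445/0.04158 = 1.070, so e^(−t/τ) = 0.3429.
M(t) = 4615.2 − 1085 × 0.3429 = 4243.1 t.

4240 t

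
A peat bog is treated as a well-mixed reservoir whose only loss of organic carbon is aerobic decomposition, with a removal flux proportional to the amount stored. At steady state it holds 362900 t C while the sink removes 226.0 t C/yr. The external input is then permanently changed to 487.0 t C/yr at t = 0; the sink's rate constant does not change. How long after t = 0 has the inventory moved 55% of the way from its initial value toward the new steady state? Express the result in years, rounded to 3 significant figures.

τ = M₀/F₀ = 362900/226.0 = 1606 yr.
The remaining gap fraction is e^(−t/τ); 55% covered ⇒ e^(−t/τ) = 0.450.
t = −τ ln(0.450) = 1606 × 0.7985 = 1282 yr.

1280 yr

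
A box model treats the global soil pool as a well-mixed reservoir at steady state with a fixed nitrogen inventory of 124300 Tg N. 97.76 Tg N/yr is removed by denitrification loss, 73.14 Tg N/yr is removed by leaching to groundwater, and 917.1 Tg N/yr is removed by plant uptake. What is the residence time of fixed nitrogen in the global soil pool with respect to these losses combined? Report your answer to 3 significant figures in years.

114 yr

Total removal = 97.76 + 73.14 + 917.1 = 1088.0 Tg N/yr.
τ = M / ΣF_out = 124300 / 1088.0 = 114.2 yr.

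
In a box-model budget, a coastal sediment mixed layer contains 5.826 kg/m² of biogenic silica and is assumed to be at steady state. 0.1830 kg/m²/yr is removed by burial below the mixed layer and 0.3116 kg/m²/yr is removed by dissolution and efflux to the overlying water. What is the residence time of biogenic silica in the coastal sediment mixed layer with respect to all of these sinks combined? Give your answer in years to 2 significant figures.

12 yr

Total removal flux = 0.1830 + 0.3116 = 0.49460 kg/m²/yr.
τ = M / ΣF_out = 5.826 / 0.49460 = 11.78 yr.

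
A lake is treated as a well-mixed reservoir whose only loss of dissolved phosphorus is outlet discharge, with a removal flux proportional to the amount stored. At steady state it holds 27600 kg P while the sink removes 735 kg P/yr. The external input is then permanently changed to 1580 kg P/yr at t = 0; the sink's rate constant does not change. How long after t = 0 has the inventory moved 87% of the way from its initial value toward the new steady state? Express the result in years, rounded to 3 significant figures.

τ = M₀/F₀ = 27600/735 = 37.55 yr.
The remaining gap fraction is e^(−t/τ); 87% covered ⇒ e^(−t/τ) = 0.130.
t = −τ ln(0.130) = 37.55 × 2.040 = 76.61 yr.

76.6 yr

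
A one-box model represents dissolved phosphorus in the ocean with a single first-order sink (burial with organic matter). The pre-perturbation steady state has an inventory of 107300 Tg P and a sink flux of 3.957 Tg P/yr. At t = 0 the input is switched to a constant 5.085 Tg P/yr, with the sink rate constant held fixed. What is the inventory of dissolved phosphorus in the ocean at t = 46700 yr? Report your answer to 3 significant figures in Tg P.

132000 Tg P

Residence time τ = M₀/F₀ = 27120 yr. The eventual steady state is M_∞ = M₀·(F₁/F₀) = 107300 × 5.085/3.957 = 137890 Tg P.
The anomaly ΔM(t) = M(t) − M_∞ decays as ΔM₀·e^(−t/τ) with ΔM₀ = 107300 − 137890 = −30590 Tg P.
At t = 46700 yr, e^(−t/τ) = e^(−1.722) = 0.1787, so ΔM = −5465 Tg P and M = 137890 − 5465 = 132420 Tg P.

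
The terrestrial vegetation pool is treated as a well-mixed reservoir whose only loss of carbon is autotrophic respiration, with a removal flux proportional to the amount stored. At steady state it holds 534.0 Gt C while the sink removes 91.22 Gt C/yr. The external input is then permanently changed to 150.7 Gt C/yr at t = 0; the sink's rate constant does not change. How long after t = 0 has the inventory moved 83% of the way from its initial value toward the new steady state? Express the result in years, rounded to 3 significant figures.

10.4 yr

τ = M₀/F₀ = 534.0/91.22 = 5.854 yr.
The remaining gap fraction is e^(−t/τ); 83% covered ⇒ e^(−t/τ) = 0.170.
t = −τ ln(0.170) = 5.854 × 1.772 = 10.37 yr.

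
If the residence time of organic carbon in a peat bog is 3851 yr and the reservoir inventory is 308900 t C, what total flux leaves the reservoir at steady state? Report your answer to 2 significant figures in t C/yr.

F = M / τ = 308900 / 3851 = 80.21 t C/yr.

80 t C/yr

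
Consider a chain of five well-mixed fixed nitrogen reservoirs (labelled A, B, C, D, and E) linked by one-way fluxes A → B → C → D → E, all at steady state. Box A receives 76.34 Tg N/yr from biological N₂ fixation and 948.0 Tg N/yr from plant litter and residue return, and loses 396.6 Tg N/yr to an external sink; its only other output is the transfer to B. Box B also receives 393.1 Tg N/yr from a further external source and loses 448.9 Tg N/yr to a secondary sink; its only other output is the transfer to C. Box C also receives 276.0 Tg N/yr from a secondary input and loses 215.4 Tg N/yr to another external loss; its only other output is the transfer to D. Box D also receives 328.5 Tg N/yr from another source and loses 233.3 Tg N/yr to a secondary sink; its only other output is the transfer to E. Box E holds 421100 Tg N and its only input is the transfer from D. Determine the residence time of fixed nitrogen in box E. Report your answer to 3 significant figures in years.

Box A: F(A→B) = (76.34 + 948.0) − 396.6 = 627.74 Tg N/yr.
Box B: F(B→C) = (627.74 + 393.1) − 448.9 = 571.94 Tg N/yr.
Box C: F(C→D) = (571.94 + 276.0) − 215.4 = 632.54 Tg N/yr.
Box D: F(D→E) = (632.54 + 328.5) − 233.3 = 727.74 Tg N/yr.
Box E throughput = its input = 727.74 Tg N/yr; τ = 421100 / 727.74 = 578.6 yr.

579 yr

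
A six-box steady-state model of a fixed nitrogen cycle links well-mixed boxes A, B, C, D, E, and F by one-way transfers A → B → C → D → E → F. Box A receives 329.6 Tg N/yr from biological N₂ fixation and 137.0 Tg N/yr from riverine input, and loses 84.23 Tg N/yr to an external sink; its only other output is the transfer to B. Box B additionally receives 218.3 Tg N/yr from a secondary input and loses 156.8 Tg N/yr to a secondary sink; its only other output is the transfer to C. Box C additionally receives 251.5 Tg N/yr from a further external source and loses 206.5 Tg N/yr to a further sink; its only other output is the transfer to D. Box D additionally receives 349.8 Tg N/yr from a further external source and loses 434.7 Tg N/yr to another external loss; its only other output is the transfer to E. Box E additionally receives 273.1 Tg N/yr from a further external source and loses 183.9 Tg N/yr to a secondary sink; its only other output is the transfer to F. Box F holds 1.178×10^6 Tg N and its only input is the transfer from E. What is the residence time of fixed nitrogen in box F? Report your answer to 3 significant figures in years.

2390 yr

Box A: F(A→B) = (329.6 + 137.0) − 84.23 = 382.37 Tg N/yr.
Box B: F(B→C) = (382.37 + 218.3) − 156.8 = 443.87 Tg N/yr.
Box C: F(C→D) = (443.87 + 251.5) − 206.5 = 488.87 Tg N/yr.
Box D: F(D→E) = (488.87 + 349.8) − 434.7 = 403.97 Tg N/yr.
Box E: F(E→F) = (403.97 + 273.1) − 183.9 = 493.17 Tg N/yr.
Box F throughput = its input = 493.17 Tg N/yr; τ = 1.178×10^6 / 493.17 = 2389 yr.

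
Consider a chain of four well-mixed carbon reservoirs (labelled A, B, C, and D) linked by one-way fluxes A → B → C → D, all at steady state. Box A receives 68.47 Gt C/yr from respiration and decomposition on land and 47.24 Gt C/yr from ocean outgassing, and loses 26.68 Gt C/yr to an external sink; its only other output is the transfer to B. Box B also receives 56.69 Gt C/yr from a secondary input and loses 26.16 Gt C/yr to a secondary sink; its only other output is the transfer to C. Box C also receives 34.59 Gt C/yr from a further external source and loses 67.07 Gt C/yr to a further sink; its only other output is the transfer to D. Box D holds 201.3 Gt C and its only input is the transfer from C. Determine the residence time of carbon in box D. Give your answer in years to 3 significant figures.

2.31 yr

Box A: F(A→B) = (68.47 + 47.24) − 26.68 = 89.030 Gt C/yr.
Box B: F(B→C) = (89.030 + 56.69) − 26.16 = 119.56 Gt C/yr.
Box C: F(C→D) = (119.56 + 34.59) − 67.07 = 87.080 Gt C/yr.
Box D throughput = its input = 87.080 Gt C/yr; τ = 201.3 / 87.080 = 2.312 yr.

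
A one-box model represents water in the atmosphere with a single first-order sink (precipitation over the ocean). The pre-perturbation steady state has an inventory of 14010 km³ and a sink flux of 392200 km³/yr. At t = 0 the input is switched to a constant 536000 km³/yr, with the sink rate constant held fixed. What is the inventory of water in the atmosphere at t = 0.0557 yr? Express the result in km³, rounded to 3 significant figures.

Residence time τ = M₀/F₀ = 0.03572 yr. The eventual steady state is M_∞ = M₀·(F₁/F₀) = 14010 × 536000/392200 = 19147 km³.
The anomaly ΔM(t) = M(t) − M_∞ decays as ΔM₀·e^(−t/τ) with ΔM₀ = 14010 − 19147 = −5137 km³.
At t = 0.0557 yr, e^(−t/τ) = e^(−1.559) = 0.2103, so ΔM = −1080 km³ and M = 19147 − 1080 = 18067 km³.

18100 km³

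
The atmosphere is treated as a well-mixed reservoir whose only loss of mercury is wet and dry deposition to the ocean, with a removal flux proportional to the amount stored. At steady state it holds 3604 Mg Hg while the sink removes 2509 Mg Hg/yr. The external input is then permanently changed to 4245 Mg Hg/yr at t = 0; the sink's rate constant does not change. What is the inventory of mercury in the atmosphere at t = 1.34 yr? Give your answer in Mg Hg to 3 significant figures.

5120 Mg Hg

τ = M₀/F₀ = 3604/2509 = 1.436 yr; rate constant k = 1/τ.
New steady state M_∞ = F₁/k = F₁·τ = 4245 × 1.436 = 6097.6 Mg Hg.
M(t) = M_∞ + (M₀ − M_∞)·e^(−t/τ); t/τ = 1.34/1.436 = 0.9329, so e^(−t/τ) = 0.3934.
M(t) = 6097.6 − 2494 × 0.3934 = 5116.6 Mg Hg.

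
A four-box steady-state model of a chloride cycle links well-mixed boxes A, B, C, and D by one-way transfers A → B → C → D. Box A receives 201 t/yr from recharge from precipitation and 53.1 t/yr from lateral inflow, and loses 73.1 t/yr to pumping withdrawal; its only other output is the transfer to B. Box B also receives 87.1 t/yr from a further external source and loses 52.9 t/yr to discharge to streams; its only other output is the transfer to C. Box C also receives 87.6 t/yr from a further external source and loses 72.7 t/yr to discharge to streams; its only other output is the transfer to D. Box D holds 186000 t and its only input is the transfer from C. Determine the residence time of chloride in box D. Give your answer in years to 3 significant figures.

808 yr

Box A: F(A→B) = (201 + 53.1) − 73.1 = 181.00 t/yr.
Box B: F(B→C) = (181.00 + 87.1) − 52.9 = 215.20 t/yr.
Box C: F(C→D) = (215.20 + 87.6) − 72.7 = 230.10 t/yr.
Box D throughput = its input = 230.10 t/yr; τ = 186000 / 230.10 = 808.3 yr.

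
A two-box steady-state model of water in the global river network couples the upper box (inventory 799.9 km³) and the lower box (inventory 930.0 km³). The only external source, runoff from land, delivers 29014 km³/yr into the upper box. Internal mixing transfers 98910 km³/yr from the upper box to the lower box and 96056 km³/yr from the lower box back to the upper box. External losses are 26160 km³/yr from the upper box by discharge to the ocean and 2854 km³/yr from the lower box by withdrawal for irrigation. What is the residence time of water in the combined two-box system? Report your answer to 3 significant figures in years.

0.0596 yr

Treat the two boxes together as one reservoir: the mixing fluxes between them are internal recycling, so τ = ΣM / Σ(external losses).
M_total = 799.9 + 930.0 = 1729.9 km³.
ΣF_external_out = 26160 + 2854 = 29014 km³/yr.
τ = M_total / ΣF_ext = 1729.9 / 29014 = 0.05962 yr.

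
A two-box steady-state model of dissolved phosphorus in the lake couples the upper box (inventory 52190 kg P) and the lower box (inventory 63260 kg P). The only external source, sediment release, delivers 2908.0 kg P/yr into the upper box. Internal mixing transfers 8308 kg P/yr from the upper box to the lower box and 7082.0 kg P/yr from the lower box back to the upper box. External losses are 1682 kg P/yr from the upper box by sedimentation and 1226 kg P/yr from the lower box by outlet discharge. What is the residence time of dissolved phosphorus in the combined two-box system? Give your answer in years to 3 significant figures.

Treat the two boxes together as one reservoir: the mixing fluxes between them are internal recycling, so τ = ΣM / Σ(external losses).
M_total = 52190 + 63260 = 115450 kg P.
ΣF_external_out = 1682 + 1226 = 2908.0 kg P/yr.
τ = M_total / ΣF_ext = 115450 / 2908.0 = 39.70 yr.

39.7 yr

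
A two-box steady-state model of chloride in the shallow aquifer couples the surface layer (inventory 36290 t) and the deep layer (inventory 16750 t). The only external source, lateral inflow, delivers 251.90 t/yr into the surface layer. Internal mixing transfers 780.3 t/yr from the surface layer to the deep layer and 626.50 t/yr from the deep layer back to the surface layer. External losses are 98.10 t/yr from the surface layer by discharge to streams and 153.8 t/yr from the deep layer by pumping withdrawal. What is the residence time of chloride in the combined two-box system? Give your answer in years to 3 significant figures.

211 yr

Residence time in the combined system uses the total inventory and the total *external* removal — internal exchanges between the two boxes cancel.
M_total = 36290 + 16750 = 53040 t.
ΣF_external_out = 98.10 + 153.8 = 251.90 t/yr.
τ = M_total / ΣF_ext = 53040 / 251.90 = 210.6 yr.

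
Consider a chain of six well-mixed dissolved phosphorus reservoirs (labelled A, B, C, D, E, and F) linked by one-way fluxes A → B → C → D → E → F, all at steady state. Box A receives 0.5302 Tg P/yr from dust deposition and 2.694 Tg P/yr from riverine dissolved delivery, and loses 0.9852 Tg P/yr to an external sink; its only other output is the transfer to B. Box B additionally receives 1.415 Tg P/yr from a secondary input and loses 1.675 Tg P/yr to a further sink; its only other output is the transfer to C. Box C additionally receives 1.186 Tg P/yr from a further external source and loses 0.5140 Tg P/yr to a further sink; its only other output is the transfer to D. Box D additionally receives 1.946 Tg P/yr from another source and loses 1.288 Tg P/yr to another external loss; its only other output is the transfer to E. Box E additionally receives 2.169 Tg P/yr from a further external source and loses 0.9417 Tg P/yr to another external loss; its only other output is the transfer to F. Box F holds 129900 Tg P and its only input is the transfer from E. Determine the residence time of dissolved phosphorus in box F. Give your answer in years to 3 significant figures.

Box A: F(A→B) = (0.5302 + 2.694) − 0.9852 = 2.2390 Tg P/yr.
Box B: F(B→C) = (2.2390 + 1.415) − 1.675 = 1.9790 Tg P/yr.
Box C: F(C→D) = (1.9790 + 1.186) − 0.5140 = 2.6510 Tg P/yr.
Box D: F(D→E) = (2.6510 + 1.946) − 1.288 = 3.3090 Tg P/yr.
Box E: F(E→F) = (3.3090 + 2.169) − 0.9417 = 4.5363 Tg P/yr.
Box F throughput = its input = 4.5363 Tg P/yr; τ = 129900 / 4.5363 = 28640 yr.

28600 yr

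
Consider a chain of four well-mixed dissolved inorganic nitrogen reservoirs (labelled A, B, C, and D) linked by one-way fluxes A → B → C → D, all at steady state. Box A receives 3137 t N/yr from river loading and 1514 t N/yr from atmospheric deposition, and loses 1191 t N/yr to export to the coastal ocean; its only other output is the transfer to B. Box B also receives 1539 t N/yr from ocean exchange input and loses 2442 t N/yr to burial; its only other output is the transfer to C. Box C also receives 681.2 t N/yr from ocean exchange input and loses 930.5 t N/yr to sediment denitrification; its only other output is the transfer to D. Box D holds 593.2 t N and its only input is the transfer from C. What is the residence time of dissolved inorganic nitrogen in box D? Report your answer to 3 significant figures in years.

Box A: F(A→B) = (3137 + 1514) − 1191 = 3460.0 t N/yr.
Box B: F(B→C) = (3460.0 + 1539) − 2442 = 2557.0 t N/yr.
Box C: F(C→D) = (2557.0 + 681.2) − 930.5 = 2307.7 t N/yr.
Box D throughput = its input = 2307.7 t N/yr; τ = 593.2 / 2307.7 = 0.2571 yr.

0.257 yr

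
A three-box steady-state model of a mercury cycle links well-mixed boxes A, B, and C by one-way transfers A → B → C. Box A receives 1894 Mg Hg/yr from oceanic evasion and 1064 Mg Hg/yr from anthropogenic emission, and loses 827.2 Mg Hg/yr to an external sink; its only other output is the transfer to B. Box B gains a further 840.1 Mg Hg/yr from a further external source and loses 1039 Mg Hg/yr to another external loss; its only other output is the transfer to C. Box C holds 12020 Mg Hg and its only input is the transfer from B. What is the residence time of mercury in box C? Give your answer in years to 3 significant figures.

6.22 yr

Box A: F(A→B) = (1894 + 1064) − 827.2 = 2130.8 Mg Hg/yr.
Box B: F(B→C) = (2130.8 + 840.1) − 1039 = 1931.9 Mg Hg/yr.
Box C throughput = its input = 1931.9 Mg Hg/yr; τ = 12020 / 1931.9 = 6.222 yr.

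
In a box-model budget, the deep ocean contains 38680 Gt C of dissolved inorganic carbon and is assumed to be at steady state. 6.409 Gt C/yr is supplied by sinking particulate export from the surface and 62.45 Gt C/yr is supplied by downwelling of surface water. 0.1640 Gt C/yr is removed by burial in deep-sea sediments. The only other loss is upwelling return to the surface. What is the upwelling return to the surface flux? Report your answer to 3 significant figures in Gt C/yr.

At steady state ΣF_in = ΣF_out.
ΣF_in = 6.409 + 62.45 = 68.859 Gt C/yr.
Upwelling return to the surface flux = ΣF_in − (0.1640) = 68.859 − 0.1640 = 68.70 Gt C/yr.

68.7 Gt C/yr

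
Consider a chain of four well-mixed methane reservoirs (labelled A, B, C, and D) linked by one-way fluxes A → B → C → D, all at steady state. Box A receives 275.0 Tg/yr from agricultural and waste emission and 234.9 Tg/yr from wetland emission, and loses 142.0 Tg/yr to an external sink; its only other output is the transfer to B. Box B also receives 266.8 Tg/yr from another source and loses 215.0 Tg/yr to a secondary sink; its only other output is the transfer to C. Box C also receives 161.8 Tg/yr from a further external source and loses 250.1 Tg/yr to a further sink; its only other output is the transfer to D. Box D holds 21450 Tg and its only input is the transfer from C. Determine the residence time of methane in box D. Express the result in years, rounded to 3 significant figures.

64.7 yr

Box A: F(A→B) = (275.0 + 234.9) − 142.0 = 367.90 Tg/yr.
Box B: F(B→C) = (367.90 + 266.8) − 215.0 = 419.70 Tg/yr.
Box C: F(C→D) = (419.70 + 161.8) − 250.1 = 331.40 Tg/yr.
Box D throughput = its input = 331.40 Tg/yr; τ = 21450 / 331.40 = 64.73 yr.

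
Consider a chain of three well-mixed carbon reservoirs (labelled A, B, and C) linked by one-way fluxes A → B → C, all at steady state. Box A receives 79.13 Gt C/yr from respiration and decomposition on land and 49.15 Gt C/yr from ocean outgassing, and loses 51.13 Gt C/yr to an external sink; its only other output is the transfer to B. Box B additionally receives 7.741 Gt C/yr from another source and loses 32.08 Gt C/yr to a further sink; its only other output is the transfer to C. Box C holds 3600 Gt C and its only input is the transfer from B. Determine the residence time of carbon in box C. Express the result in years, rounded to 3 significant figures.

68.2 yr

Box A: F(A→B) = (79.13 + 49.15) − 51.13 = 77.150 Gt C/yr.
Box B: F(B→C) = (77.150 + 7.741) − 32.08 = 52.811 Gt C/yr.
Box C throughput = its input = 52.811 Gt C/yr; τ = 3600 / 52.811 = 68.17 yr.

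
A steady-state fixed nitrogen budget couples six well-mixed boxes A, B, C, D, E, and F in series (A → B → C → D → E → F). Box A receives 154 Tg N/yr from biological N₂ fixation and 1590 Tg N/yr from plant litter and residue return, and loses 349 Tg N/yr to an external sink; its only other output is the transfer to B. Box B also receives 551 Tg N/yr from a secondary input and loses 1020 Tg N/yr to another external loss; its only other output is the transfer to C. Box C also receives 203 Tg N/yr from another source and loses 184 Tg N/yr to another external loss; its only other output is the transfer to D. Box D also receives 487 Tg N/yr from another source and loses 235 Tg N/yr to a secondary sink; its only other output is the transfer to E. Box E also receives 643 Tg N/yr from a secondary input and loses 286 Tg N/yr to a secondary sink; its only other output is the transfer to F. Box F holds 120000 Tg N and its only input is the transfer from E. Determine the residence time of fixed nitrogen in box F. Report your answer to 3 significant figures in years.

77.2 yr

Box A: F(A→B) = (154 + 1590) − 349 = 1395.0 Tg N/yr.
Box B: F(B→C) = (1395.0 + 551) − 1020 = 926.00 Tg N/yr.
Box C: F(C→D) = (926.00 + 203) − 184 = 945.00 Tg N/yr.
Box D: F(D→E) = (945.00 + 487) − 235 = 1197.0 Tg N/yr.
Box E: F(E→F) = (1197.0 + 643) − 286 = 1554.0 Tg N/yr.
Box F throughput = its input = 1554.0 Tg N/yr; τ = 120000 / 1554.0 = 77.22 yr.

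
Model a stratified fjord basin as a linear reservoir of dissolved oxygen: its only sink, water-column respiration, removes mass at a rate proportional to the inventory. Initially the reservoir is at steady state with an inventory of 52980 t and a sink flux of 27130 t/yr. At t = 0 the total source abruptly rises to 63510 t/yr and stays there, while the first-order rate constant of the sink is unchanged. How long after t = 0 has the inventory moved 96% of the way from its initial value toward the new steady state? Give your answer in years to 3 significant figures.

τ = M₀/F₀ = 52980/27130 = 1.953 yr.
The remaining gap fraction is e^(−t/τ); 96% covered ⇒ e^(−t/τ) = 0.0400.
t = −τ ln(0.0400) = 1.953 × 3.219 = 6.286 yr.

6.29 yr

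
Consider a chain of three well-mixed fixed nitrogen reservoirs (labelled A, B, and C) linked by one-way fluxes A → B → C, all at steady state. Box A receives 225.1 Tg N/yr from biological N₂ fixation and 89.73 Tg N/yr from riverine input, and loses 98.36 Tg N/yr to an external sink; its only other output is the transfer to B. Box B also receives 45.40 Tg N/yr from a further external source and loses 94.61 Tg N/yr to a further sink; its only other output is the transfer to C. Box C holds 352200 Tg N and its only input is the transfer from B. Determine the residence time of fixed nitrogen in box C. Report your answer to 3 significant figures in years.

Box A: F(A→B) = (225.1 + 89.73) − 98.36 = 216.47 Tg N/yr.
Box B: F(B→C) = (216.47 + 45.40) − 94.61 = 167.26 Tg N/yr.
Box C throughput = its input = 167.26 Tg N/yr; τ = 352200 / 167.26 = 2106 yr.

2110 yr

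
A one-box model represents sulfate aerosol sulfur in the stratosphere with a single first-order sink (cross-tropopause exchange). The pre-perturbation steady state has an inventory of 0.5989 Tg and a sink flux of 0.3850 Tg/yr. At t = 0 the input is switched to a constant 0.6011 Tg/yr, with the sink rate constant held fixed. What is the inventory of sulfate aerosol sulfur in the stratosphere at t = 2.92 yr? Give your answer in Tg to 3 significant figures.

0.884 Tg

τ = M₀/F₀ = 0.5989/0.3850 = 1.556 yr; rate constant k = 1/τ.
New steady state M_∞ = F₁/k = F₁·τ = 0.6011 × 1.556 = 0.93506 Tg.
M(t) = M_∞ + (M₀ − M_∞)·e^(−t/τ); t/τ = 2.92/1.556 = 1.877, so e^(−t/τ) = 0.1530.
M(t) = 0.93506 − 0.3362 × 0.1530 = 0.88362 Tg.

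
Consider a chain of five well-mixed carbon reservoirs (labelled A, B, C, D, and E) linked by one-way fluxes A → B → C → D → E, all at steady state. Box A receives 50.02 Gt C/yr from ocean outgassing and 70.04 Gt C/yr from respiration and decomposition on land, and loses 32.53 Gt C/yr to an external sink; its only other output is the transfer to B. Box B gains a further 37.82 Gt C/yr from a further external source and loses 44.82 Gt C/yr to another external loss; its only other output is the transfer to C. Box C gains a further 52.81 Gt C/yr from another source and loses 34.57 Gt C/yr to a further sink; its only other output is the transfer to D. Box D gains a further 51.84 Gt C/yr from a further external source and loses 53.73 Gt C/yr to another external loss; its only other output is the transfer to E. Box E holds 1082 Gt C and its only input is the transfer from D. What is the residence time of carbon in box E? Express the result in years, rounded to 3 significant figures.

Box A: F(A→B) = (50.02 + 70.04) − 32.53 = 87.530 Gt C/yr.
Box B: F(B→C) = (87.530 + 37.82) − 44.82 = 80.530 Gt C/yr.
Box C: F(C→D) = (80.530 + 52.81) − 34.57 = 98.770 Gt C/yr.
Box D: F(D→E) = (98.770 + 51.84) − 53.73 = 96.880 Gt C/yr.
Box E throughput = its input = 96.880 Gt C/yr; τ = 1082 / 96.880 = 11.17 yr.

11.2 yr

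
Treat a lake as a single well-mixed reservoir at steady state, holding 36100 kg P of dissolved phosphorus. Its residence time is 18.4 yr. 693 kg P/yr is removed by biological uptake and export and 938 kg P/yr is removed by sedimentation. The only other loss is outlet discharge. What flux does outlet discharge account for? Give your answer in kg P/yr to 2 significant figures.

330 kg P/yr

Total removal F = M/τ = 36100 / 18.4 = 1962 kg P/yr.
Outlet discharge = F − (693 + 938) = 1962 − 1631 = 331.0 kg P/yr.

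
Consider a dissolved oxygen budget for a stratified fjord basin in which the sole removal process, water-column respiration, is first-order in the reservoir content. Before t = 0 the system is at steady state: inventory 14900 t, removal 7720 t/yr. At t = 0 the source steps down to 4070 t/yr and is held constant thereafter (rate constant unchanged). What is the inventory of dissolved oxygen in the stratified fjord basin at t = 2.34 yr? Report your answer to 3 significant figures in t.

τ = M₀/F₀ = 14900/7720 = 1.930 yr; rate constant k = 1/τ.
New steady state M_∞ = F₁/k = F₁·τ = 4070 × 1.930 = 7855.3 t.
M(t) = M_∞ + (M₀ − M_∞)·e^(−t/τ); t/τ = 2.34/1.930 = 1.212, so e^(−t/τ) = 0.2975.
M(t) = 7855.3 + 7045 × 0.2975 = 9951.0 t.

9950 t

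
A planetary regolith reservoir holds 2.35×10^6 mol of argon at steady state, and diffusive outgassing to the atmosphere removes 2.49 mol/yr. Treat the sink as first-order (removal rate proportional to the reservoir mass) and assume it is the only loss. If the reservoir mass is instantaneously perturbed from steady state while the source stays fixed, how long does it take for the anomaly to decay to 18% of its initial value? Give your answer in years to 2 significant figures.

1.6×10^6 yr

For a linear reservoir the anomaly decays as exp(−t/τ) with τ = M/F = 2.35×10^6/2.49 = 943800 yr.
exp(−t/τ) = 0.18 ⇒ t = −τ ln(0.18) = 943800 × 1.715 = 1.618×10^6 yr.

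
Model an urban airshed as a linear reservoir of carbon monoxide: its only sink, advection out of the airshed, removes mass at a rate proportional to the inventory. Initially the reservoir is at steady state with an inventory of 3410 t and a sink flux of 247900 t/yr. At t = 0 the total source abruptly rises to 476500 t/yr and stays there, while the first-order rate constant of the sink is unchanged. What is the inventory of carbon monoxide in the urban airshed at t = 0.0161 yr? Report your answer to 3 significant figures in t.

The sink rate constant is k = F₀/M₀ = 247900/3410 = 72.70 yr⁻¹.
Solving dM/dt = F₁ − kM with M(0) = M₀ gives M(t) = F₁/k + (M₀ − F₁/k)·e^(−kt).
F₁/k = 476500/72.70 = 6554.5 t; kt = 72.70 × 0.0161 = 1.170, e^(−kt) = 0.3102.
M(0.0161) = 6554.5 + (3410 − 6554.5) × 0.3102 = 6554.5 − 975.5 = 5579.0 t.

5580 t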